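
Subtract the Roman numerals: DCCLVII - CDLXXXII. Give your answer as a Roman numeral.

DCCLVII = 757
CDLXXXII = 482
757 - 482 = 275

CCLXXV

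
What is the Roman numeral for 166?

Convert 166 to Roman numerals:
  166 contains 1×100 (C)
  66 contains 1×50 (L)
  16 contains 1×10 (X)
  6 contains 1×5 (V)
  1 contains 1×1 (I)

CLXVI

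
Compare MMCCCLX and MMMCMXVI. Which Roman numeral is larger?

MMCCCLX = 2360
MMMCMXVI = 3916
3916 is larger

MMMCMXVI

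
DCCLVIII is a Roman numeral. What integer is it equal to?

DCCLVIII: D=500, C=100, C=100, L=50, V=5, I=1, I=1, I=1
500 + 100 + 100 + 50 + 5 + 1 + 1 + 1 = 758

758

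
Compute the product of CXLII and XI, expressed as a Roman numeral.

CXLII = 142
XI = 11
142 × 11 = 1562

MDLXII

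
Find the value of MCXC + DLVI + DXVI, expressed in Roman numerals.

MCXC = 1190, DLVI = 556, DXVI = 516
1190 + 556 = 1746
1746 + 516 = 2262

MMCCLXII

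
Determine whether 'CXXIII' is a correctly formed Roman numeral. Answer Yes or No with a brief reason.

'CXXIII': Check the rules: uses only the symbols I, V, X, L, C, D, M; no symbol is repeated more than three times in a row; V, L and D each appear at most once; no smaller symbol precedes a larger one (values never increase from left to right). Value: C (100) + X (10) + X (10) + I (1) + I (1) + I (1) = 123. So it is a valid standard Roman numeral.

Yes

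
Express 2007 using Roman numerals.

Convert 2007 to Roman numerals:
  2007 contains 2×1000 (MM)
  7 contains 1×5 (V)
  2 contains 2×1 (II)

MMVII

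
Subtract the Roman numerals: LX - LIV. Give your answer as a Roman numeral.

LX = 60
LIV = 54
60 - 54 = 6

VI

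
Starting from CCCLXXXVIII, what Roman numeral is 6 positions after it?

CCCLXXXVIII = 388
388 + 6 = 394

CCCXCIV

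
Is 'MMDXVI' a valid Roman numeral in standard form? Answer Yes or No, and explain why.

'MMDXVI': Check the rules: uses only the symbols I, V, X, L, C, D, M; no symbol is repeated more than three times in a row; V, L and D each appear at most once; no smaller symbol precedes a larger one (values never increase from left to right). Value: M (1000) + M (1000) + D (500) + X (10) + V (5) + I (1) = 2516. So it is a valid standard Roman numeral.

Yes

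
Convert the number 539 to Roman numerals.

Convert 539 to Roman numerals:
  539 contains 1×500 (D)
  39 contains 3×10 (XXX)
  9 contains 1×9 (IX)

DXXXIX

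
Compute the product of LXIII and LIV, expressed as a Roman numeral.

LXIII = 63
LIV = 54
63 × 54 = 3402

MMMCDII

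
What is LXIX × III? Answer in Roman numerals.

LXIX = 69
III = 3
69 × 3 = 207

CCVII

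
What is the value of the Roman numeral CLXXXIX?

CLXXXIX: C=100, L=50, X=10, X=10, X=10, IX=9
100 + 50 + 10 + 10 + 10 + 9 = 189

189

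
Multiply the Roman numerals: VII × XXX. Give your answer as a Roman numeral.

VII = 7
XXX = 30
7 × 30 = 210

CCX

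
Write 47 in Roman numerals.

Convert 47 to Roman numerals:
  47 contains 1×40 (XL)
  7 contains 1×5 (V)
  2 contains 2×1 (II)

XLVII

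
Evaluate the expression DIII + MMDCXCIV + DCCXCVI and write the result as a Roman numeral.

DIII = 503, MMDCXCIV = 2694, DCCXCVI = 796
503 + 2694 = 3197
3197 + 796 = 3993

MMMCMXCIII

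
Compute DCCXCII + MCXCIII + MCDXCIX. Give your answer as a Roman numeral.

DCCXCII = 792, MCXCIII = 1193, MCDXCIX = 1499
792 + 1193 = 1985
1985 + 1499 = 3484

MMMCDLXXXIV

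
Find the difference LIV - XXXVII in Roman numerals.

LIV = 54
XXXVII = 37
54 - 37 = 17

XVII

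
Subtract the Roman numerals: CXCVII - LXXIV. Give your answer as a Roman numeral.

CXCVII = 197
LXXIV = 74
197 - 74 = 123

CXXIII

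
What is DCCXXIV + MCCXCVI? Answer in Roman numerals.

DCCXXIV = 724
MCCXCVI = 1296
724 + 1296 = 2020

MMXX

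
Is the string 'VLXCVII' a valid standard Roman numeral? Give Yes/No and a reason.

'VLXCVII': V should not appear more than once

No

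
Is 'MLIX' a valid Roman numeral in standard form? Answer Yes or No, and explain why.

'MLIX': Check the rules: uses only the symbols I, V, X, L, C, D, M; no symbol is repeated more than three times in a row; V, L and D each appear at most once; the only place a smaller symbol precedes a larger one is the allowed subtractive pair IX, the symbol right after such a pair (if any) is smaller than the pair's first symbol, and otherwise the values never increase from left to right. Value: M (1000) + L (50) + IX (9) = 1059. So it is a valid standard Roman numeral.

Yes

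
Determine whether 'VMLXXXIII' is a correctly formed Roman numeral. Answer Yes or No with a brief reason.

'VMLXXXIII': Invalid subtractive combination: VM

No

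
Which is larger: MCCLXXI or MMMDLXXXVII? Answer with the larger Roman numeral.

MCCLXXI = 1271
MMMDLXXXVII = 3587
3587 is larger

MMMDLXXXVII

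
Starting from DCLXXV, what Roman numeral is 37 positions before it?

DCLXXV = 675
675 - 37 = 638

DCXXXVIII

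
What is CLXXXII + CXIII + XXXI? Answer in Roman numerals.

CLXXXII = 182, CXIII = 113, XXXI = 31
182 + 113 = 295
295 + 31 = 326

CCCXXVI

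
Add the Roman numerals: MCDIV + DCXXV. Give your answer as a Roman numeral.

MCDIV = 1404
DCXXV = 625
1404 + 625 = 2029

MMXXIX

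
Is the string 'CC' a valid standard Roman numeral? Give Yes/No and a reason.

'CC': Check the rules: uses only the symbols I, V, X, L, C, D, M; no symbol is repeated more than three times in a row; V, L and D each appear at most once; no smaller symbol precedes a larger one (values never increase from left to right). Value: C (100) + C (100) = 200. So it is a valid standard Roman numeral.

Yes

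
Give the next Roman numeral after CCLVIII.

CCLVIII = 258; next is 259

CCLIX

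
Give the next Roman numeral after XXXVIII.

XXXVIII = 38; next is 39

XXXIX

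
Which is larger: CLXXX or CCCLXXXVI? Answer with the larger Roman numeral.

CLXXX = 180
CCCLXXXVI = 386
386 is larger

CCCLXXXVI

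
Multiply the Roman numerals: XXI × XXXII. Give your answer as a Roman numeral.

XXI = 21
XXXII = 32
21 × 32 = 672

DCLXXII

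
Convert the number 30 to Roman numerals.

Convert 30 to Roman numerals:
  30 contains 3×10 (XXX)

XXX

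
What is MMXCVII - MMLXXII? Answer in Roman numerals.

MMXCVII = 2097
MMLXXII = 2072
2097 - 2072 = 25

XXV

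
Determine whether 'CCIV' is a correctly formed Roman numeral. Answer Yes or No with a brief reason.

'CCIV': Check the rules: uses only the symbols I, V, X, L, C, D, M; no symbol is repeated more than three times in a row; V, L and D each appear at most once; the only place a smaller symbol precedes a larger one is the allowed subtractive pair IV, the symbol right after such a pair (if any) is smaller than the pair's first symbol, and otherwise the values never increase from left to right. Value: C (100) + C (100) + IV (4) = 204. So it is a valid standard Roman numeral.

Yes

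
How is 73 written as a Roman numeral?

Convert 73 to Roman numerals:
  73 contains 1×50 (L)
  23 contains 2×10 (XX)
  3 contains 3×1 (III)

LXXIII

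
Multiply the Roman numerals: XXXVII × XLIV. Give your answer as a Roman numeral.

XXXVII = 37
XLIV = 44
37 × 44 = 1628

MDCXXVIII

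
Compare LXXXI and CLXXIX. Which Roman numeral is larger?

LXXXI = 81
CLXXIX = 179
179 is larger

CLXXIX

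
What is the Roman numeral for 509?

Convert 509 to Roman numerals:
  509 contains 1×500 (D)
  9 contains 1×9 (IX)

DIX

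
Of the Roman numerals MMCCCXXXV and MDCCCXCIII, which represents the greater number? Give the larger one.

MMCCCXXXV = 2335
MDCCCXCIII = 1893
2335 is larger

MMCCCXXXV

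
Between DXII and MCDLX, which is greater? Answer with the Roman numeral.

DXII = 512
MCDLX = 1460
1460 is larger

MCDLX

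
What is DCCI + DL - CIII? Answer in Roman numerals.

DCCI = 701, DL = 550, CIII = 103
701 + 550 = 1251
1251 - 103 = 1148

MCXLVIII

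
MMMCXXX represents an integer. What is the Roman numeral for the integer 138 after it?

MMMCXXX = 3130
3130 + 138 = 3268

MMMCCLXVIII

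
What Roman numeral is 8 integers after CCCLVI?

CCCLVI = 356
356 + 8 = 364

CCCLXIV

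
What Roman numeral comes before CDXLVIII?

CDXLVIII = 448, so the previous integer is 448 - 1 = 447

CDXLVII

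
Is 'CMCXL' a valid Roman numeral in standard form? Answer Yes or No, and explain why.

'CMCXL': C cannot come right after the subtractive pair CM: once C is subtracted in CM, the next symbol must be smaller than C

No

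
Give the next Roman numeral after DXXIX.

DXXIX = 529; next is 530

DXXX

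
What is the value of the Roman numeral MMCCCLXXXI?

MMCCCLXXXI: M=1000, M=1000, C=100, C=100, C=100, L=50, X=10, X=10, X=10, I=1
1000 + 1000 + 100 + 100 + 100 + 50 + 10 + 10 + 10 + 1 = 2381

2381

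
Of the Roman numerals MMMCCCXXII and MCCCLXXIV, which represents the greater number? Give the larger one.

MMMCCCXXII = 3322
MCCCLXXIV = 1374
3322 is larger

MMMCCCXXII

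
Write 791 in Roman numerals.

Convert 791 to Roman numerals:
  791 contains 1×500 (D)
  291 contains 2×100 (CC)
  91 contains 1×90 (XC)
  1 contains 1×1 (I)

DCCXCI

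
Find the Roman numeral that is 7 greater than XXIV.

XXIV = 24
24 + 7 = 31

XXXI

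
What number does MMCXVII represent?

MMCXVII: M=1000, M=1000, C=100, X=10, V=5, I=1, I=1
1000 + 1000 + 100 + 10 + 5 + 1 + 1 = 2117

2117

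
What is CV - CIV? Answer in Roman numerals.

CV = 105
CIV = 104
105 - 104 = 1

I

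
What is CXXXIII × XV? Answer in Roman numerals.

CXXXIII = 133
XV = 15
133 × 15 = 1995

MCMXCV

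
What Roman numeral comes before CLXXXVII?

CLXXXVII = 187, so the previous integer is 187 - 1 = 186

CLXXXVI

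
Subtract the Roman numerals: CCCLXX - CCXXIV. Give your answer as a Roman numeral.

CCCLXX = 370
CCXXIV = 224
370 - 224 = 146

CXLVI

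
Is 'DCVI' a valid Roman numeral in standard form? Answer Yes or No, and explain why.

'DCVI': Check the rules: uses only the symbols I, V, X, L, C, D, M; no symbol is repeated more than three times in a row; V, L and D each appear at most once; no smaller symbol precedes a larger one (values never increase from left to right). Value: D (500) + C (100) + V (5) + I (1) = 606. So it is a valid standard Roman numeral.

Yes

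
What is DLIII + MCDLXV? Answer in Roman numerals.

DLIII = 553
MCDLXV = 1465
553 + 1465 = 2018

MMXVIII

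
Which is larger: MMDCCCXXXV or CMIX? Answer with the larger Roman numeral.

MMDCCCXXXV = 2835
CMIX = 909
2835 is larger

MMDCCCXXXV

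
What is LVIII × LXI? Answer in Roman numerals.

LVIII = 58
LXI = 61
58 × 61 = 3538

MMMDXXXVIII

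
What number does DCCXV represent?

DCCXV: D=500, C=100, C=100, X=10, V=5
500 + 100 + 100 + 10 + 5 = 715

715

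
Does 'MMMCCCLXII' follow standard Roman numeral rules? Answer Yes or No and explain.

'MMMCCCLXII': Check the rules: uses only the symbols I, V, X, L, C, D, M; no symbol is repeated more than three times in a row; V, L and D each appear at most once; no smaller symbol precedes a larger one (values never increase from left to right). Value: M (1000) + M (1000) + M (1000) + C (100) + C (100) + C (100) + L (50) + X (10) + I (1) + I (1) = 3362. So it is a valid standard Roman numeral.

Yes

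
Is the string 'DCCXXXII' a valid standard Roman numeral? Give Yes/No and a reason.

'DCCXXXII': Check the rules: uses only the symbols I, V, X, L, C, D, M; no symbol is repeated more than three times in a row; V, L and D each appear at most once; no smaller symbol precedes a larger one (values never increase from left to right). Value: D (500) + C (100) + C (100) + X (10) + X (10) + X (10) + I (1) + I (1) = 732. So it is a valid standard Roman numeral.

Yes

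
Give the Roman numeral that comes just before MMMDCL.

MMMDCL = 3650; previous is 3649

MMMDCXLIX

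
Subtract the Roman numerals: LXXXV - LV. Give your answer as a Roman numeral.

LXXXV = 85
LV = 55
85 - 55 = 30

XXX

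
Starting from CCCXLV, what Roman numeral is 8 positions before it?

CCCXLV = 345
345 - 8 = 337

CCCXXXVII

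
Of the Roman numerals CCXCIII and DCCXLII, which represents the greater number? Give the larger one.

CCXCIII = 293
DCCXLII = 742
742 is larger

DCCXLII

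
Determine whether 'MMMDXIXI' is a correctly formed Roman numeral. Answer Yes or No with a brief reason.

'MMMDXIXI': I cannot come right after the subtractive pair IX: once I is subtracted in IX, the next symbol must be smaller than I

No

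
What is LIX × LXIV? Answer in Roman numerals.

LIX = 59
LXIV = 64
59 × 64 = 3776

MMMDCCLXXVI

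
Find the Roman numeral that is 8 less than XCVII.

XCVII = 97
97 - 8 = 89

LXXXIX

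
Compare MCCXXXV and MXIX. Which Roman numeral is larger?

MCCXXXV = 1235
MXIX = 1019
1235 is larger

MCCXXXV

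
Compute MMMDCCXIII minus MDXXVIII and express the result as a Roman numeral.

MMMDCCXIII = 3713
MDXXVIII = 1528
3713 - 1528 = 2185

MMCLXXXV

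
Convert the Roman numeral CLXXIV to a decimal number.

CLXXIV: C=100, L=50, X=10, X=10, IV=4
100 + 50 + 10 + 10 + 4 = 174

174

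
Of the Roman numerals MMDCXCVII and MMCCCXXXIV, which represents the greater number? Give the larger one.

MMDCXCVII = 2697
MMCCCXXXIV = 2334
2697 is larger

MMDCXCVII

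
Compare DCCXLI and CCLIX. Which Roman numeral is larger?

DCCXLI = 741
CCLIX = 259
741 is larger

DCCXLI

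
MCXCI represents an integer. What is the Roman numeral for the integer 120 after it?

MCXCI = 1191
1191 + 120 = 1311

MCCCXI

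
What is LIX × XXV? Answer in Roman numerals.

LIX = 59
XXV = 25
59 × 25 = 1475

MCDLXXV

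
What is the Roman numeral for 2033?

Convert 2033 to Roman numerals:
  2033 contains 2×1000 (MM)
  33 contains 3×10 (XXX)
  3 contains 3×1 (III)

MMXXXIII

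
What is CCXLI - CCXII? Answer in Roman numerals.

CCXLI = 241
CCXII = 212
241 - 212 = 29

XXIX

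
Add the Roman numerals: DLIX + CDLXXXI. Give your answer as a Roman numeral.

DLIX = 559
CDLXXXI = 481
559 + 481 = 1040

MXL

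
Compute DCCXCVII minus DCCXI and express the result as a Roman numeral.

DCCXCVII = 797
DCCXI = 711
797 - 711 = 86

LXXXVI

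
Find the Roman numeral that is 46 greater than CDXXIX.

CDXXIX = 429
429 + 46 = 475

CDLXXV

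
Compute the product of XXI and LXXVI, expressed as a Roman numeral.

XXI = 21
LXXVI = 76
21 × 76 = 1596

MDXCVI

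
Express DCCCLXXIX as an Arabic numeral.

DCCCLXXIX: D=500, C=100, C=100, C=100, L=50, X=10, X=10, IX=9
500 + 100 + 100 + 100 + 50 + 10 + 10 + 9 = 879

879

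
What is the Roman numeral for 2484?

Convert 2484 to Roman numerals:
  2484 contains 2×1000 (MM)
  484 contains 1×400 (CD)
  84 contains 1×50 (L)
  34 contains 3×10 (XXX)
  4 contains 1×4 (IV)

MMCDLXXXIV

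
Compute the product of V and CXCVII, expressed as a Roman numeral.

V = 5
CXCVII = 197
5 × 197 = 985

CMLXXXV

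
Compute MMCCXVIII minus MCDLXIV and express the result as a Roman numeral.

MMCCXVIII = 2218
MCDLXIV = 1464
2218 - 1464 = 754

DCCLIV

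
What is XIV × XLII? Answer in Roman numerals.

XIV = 14
XLII = 42
14 × 42 = 588

DLXXXVIII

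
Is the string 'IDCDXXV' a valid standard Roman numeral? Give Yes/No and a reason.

'IDCDXXV': D should not appear more than once

No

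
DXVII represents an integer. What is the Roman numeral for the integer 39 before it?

DXVII = 517
517 - 39 = 478

CDLXXVIII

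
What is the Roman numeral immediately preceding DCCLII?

DCCLII = 752, so the previous integer is 752 - 1 = 751

DCCLI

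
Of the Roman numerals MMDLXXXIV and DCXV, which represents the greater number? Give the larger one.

MMDLXXXIV = 2584
DCXV = 615
2584 is larger

MMDLXXXIV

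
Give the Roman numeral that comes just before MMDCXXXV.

MMDCXXXV = 2635, so the previous integer is 2635 - 1 = 2634

MMDCXXXIV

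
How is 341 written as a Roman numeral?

Convert 341 to Roman numerals:
  341 contains 3×100 (CCC)
  41 contains 1×40 (XL)
  1 contains 1×1 (I)

CCCXLI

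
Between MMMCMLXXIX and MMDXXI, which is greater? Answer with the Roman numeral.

MMMCMLXXIX = 3979
MMDXXI = 2521
3979 is larger

MMMCMLXXIX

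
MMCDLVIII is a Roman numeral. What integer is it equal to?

MMCDLVIII: M=1000, M=1000, CD=400, L=50, V=5, I=1, I=1, I=1
1000 + 1000 + 400 + 50 + 5 + 1 + 1 + 1 = 2458

2458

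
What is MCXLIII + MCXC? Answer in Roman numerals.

MCXLIII = 1143
MCXC = 1190
1143 + 1190 = 2333

MMCCCXXXIII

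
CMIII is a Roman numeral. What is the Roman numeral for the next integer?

CMIII = 903, so the next integer is 903 + 1 = 904

CMIV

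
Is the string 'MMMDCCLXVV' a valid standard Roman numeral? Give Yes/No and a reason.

'MMMDCCLXVV': V should not appear more than once

No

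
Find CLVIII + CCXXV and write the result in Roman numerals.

CLVIII = 158
CCXXV = 225
158 + 225 = 383

CCCLXXXIII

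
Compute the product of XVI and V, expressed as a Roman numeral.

XVI = 16
V = 5
16 × 5 = 80

LXXX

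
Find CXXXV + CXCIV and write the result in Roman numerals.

CXXXV = 135
CXCIV = 194
135 + 194 = 329

CCCXXIX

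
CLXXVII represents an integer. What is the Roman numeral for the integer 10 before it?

CLXXVII = 177
177 - 10 = 167

CLXVII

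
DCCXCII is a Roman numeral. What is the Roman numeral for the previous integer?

DCCXCII = 792; previous is 791

DCCXCI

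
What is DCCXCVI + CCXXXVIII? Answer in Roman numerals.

DCCXCVI = 796
CCXXXVIII = 238
796 + 238 = 1034

MXXXIV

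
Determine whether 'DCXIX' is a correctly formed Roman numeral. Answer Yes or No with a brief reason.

'DCXIX': Check the rules: uses only the symbols I, V, X, L, C, D, M; no symbol is repeated more than three times in a row; V, L and D each appear at most once; the only place a smaller symbol precedes a larger one is the allowed subtractive pair IX, the symbol right after such a pair (if any) is smaller than the pair's first symbol, and otherwise the values never increase from left to right. Value: D (500) + C (100) + X (10) + IX (9) = 619. So it is a valid standard Roman numeral.

Yes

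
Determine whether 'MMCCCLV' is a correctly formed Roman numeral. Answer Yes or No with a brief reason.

'MMCCCLV': Check the rules: uses only the symbols I, V, X, L, C, D, M; no symbol is repeated more than three times in a row; V, L and D each appear at most once; no smaller symbol precedes a larger one (values never increase from left to right). Value: M (1000) + M (1000) + C (100) + C (100) + C (100) + L (50) + V (5) = 2355. So it is a valid standard Roman numeral.

Yes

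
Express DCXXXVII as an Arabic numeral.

DCXXXVII: D=500, C=100, X=10, X=10, X=10, V=5, I=1, I=1
500 + 100 + 10 + 10 + 10 + 5 + 1 + 1 = 637

637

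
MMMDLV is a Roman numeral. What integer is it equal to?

MMMDLV: M=1000, M=1000, M=1000, D=500, L=50, V=5
1000 + 1000 + 1000 + 500 + 50 + 5 = 3555

3555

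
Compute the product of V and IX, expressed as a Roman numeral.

V = 5
IX = 9
5 × 9 = 45

XLV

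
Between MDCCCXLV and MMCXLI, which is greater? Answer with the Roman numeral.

MDCCCXLV = 1845
MMCXLI = 2141
2141 is larger

MMCXLI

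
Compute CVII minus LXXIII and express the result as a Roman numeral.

CVII = 107
LXXIII = 73
107 - 73 = 34

XXXIV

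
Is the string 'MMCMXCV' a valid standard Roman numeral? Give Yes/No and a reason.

'MMCMXCV': Check the rules: uses only the symbols I, V, X, L, C, D, M; no symbol is repeated more than three times in a row; V, L and D each appear at most once; the only places a smaller symbol precedes a larger one are the allowed subtractive pairs CM, XC, the symbol right after such a pair (if any) is smaller than the pair's first symbol, and otherwise the values never increase from left to right. Value: M (1000) + M (1000) + CM (900) + XC (90) + V (5) = 2995. So it is a valid standard Roman numeral.

Yes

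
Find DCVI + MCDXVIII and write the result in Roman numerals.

DCVI = 606
MCDXVIII = 1418
606 + 1418 = 2024

MMXXIV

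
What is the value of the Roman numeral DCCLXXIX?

DCCLXXIX: D=500, C=100, C=100, L=50, X=10, X=10, IX=9
500 + 100 + 100 + 50 + 10 + 10 + 9 = 779

779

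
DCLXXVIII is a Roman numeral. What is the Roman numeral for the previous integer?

DCLXXVIII = 678; previous is 677

DCLXXVII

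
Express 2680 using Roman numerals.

Convert 2680 to Roman numerals:
  2680 contains 2×1000 (MM)
  680 contains 1×500 (D)
  180 contains 1×100 (C)
  80 contains 1×50 (L)
  30 contains 3×10 (XXX)

MMDCLXXX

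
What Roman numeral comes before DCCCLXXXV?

DCCCLXXXV = 885, so the previous integer is 885 - 1 = 884

DCCCLXXXIV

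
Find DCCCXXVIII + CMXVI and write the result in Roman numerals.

DCCCXXVIII = 828
CMXVI = 916
828 + 916 = 1744

MDCCXLIV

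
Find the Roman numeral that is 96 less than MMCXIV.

MMCXIV = 2114
2114 - 96 = 2018

MMXVIII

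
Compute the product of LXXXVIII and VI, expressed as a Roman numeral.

LXXXVIII = 88
VI = 6
88 × 6 = 528

DXXVIII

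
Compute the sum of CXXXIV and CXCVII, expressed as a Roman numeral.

CXXXIV = 134
CXCVII = 197
134 + 197 = 331

CCCXXXI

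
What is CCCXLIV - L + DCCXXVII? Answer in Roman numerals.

CCCXLIV = 344, L = 50, DCCXXVII = 727
344 - 50 = 294
294 + 727 = 1021

MXXI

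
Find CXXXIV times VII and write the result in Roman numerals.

CXXXIV = 134
VII = 7
134 × 7 = 938

CMXXXVIII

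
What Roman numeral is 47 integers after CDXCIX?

CDXCIX = 499
499 + 47 = 546

DXLVI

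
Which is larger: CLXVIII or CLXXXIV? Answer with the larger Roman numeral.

CLXVIII = 168
CLXXXIV = 184
184 is larger

CLXXXIV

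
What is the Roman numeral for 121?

Convert 121 to Roman numerals:
  121 contains 1×100 (C)
  21 contains 2×10 (XX)
  1 contains 1×1 (I)

CXXI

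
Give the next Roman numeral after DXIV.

DXIV = 514; next is 515

DXV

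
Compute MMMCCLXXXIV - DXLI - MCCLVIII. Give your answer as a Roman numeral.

MMMCCLXXXIV = 3284, DXLI = 541, MCCLVIII = 1258
3284 - 541 = 2743
2743 - 1258 = 1485

MCDLXXXV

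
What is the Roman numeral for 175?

Convert 175 to Roman numerals:
  175 contains 1×100 (C)
  75 contains 1×50 (L)
  25 contains 2×10 (XX)
  5 contains 1×5 (V)

CLXXV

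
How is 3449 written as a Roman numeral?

Convert 3449 to Roman numerals:
  3449 contains 3×1000 (MMM)
  449 contains 1×400 (CD)
  49 contains 1×40 (XL)
  9 contains 1×9 (IX)

MMMCDXLIX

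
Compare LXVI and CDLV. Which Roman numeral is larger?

LXVI = 66
CDLV = 455
455 is larger

CDLV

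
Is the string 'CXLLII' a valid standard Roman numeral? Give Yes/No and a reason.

'CXLLII': L should not appear more than once

No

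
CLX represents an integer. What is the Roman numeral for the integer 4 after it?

CLX = 160
160 + 4 = 164

CLXIV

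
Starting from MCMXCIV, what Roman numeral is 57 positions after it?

MCMXCIV = 1994
1994 + 57 = 2051

MMLI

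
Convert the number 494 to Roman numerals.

Convert 494 to Roman numerals:
  494 contains 1×400 (CD)
  94 contains 1×90 (XC)
  4 contains 1×4 (IV)

CDXCIV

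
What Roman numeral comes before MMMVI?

MMMVI = 3006; previous is 3005

MMMV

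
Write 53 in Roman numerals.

Convert 53 to Roman numerals:
  53 contains 1×50 (L)
  3 contains 3×1 (III)

LIII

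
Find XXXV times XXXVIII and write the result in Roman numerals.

XXXV = 35
XXXVIII = 38
35 × 38 = 1330

MCCCXXX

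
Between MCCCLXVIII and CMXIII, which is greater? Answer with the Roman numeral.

MCCCLXVIII = 1368
CMXIII = 913
1368 is larger

MCCCLXVIII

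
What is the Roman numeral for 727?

Convert 727 to Roman numerals:
  727 contains 1×500 (D)
  227 contains 2×100 (CC)
  27 contains 2×10 (XX)
  7 contains 1×5 (V)
  2 contains 2×1 (II)

DCCXXVII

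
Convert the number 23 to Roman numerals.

Convert 23 to Roman numerals:
  23 contains 2×10 (XX)
  3 contains 3×1 (III)

XXIII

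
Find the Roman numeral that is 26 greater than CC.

CC = 200
200 + 26 = 226

CCXXVI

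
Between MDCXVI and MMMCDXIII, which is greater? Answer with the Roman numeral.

MDCXVI = 1616
MMMCDXIII = 3413
3413 is larger

MMMCDXIII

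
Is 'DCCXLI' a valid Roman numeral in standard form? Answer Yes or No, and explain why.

'DCCXLI': Check the rules: uses only the symbols I, V, X, L, C, D, M; no symbol is repeated more than three times in a row; V, L and D each appear at most once; the only place a smaller symbol precedes a larger one is the allowed subtractive pair XL, the symbol right after such a pair (if any) is smaller than the pair's first symbol, and otherwise the values never increase from left to right. Value: D (500) + C (100) + C (100) + XL (40) + I (1) = 741. So it is a valid standard Roman numeral.

Yes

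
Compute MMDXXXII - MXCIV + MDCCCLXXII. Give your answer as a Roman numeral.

MMDXXXII = 2532, MXCIV = 1094, MDCCCLXXII = 1872
2532 - 1094 = 1438
1438 + 1872 = 3310

MMMCCCX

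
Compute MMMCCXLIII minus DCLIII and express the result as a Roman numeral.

MMMCCXLIII = 3243
DCLIII = 653
3243 - 653 = 2590

MMDXC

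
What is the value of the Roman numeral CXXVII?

CXXVII: C=100, X=10, X=10, V=5, I=1, I=1
100 + 10 + 10 + 5 + 1 + 1 = 127

127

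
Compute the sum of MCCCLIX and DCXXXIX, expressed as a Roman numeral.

MCCCLIX = 1359
DCXXXIX = 639
1359 + 639 = 1998

MCMXCVIII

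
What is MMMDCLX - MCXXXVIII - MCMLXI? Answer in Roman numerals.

MMMDCLX = 3660, MCXXXVIII = 1138, MCMLXI = 1961
3660 - 1138 = 2522
2522 - 1961 = 561

DLXI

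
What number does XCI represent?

XCI: XC=90, I=1
90 + 1 = 91

91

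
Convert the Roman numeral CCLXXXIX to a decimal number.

CCLXXXIX: C=100, C=100, L=50, X=10, X=10, X=10, IX=9
100 + 100 + 50 + 10 + 10 + 10 + 9 = 289

289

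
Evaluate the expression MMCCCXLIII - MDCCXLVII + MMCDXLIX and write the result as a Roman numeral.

MMCCCXLIII = 2343, MDCCXLVII = 1747, MMCDXLIX = 2449
2343 - 1747 = 596
596 + 2449 = 3045

MMMXLV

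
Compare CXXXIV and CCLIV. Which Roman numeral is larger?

CXXXIV = 134
CCLIV = 254
254 is larger

CCLIV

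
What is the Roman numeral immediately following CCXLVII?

CCXLVII = 247, so the next integer is 247 + 1 = 248

CCXLVIII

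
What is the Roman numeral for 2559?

Convert 2559 to Roman numerals:
  2559 contains 2×1000 (MM)
  559 contains 1×500 (D)
  59 contains 1×50 (L)
  9 contains 1×9 (IX)

MMDLIX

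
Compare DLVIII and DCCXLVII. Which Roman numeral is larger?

DLVIII = 558
DCCXLVII = 747
747 is larger

DCCXLVII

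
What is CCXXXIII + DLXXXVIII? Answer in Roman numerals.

CCXXXIII = 233
DLXXXVIII = 588
233 + 588 = 821

DCCCXXI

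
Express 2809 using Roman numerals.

Convert 2809 to Roman numerals:
  2809 contains 2×1000 (MM)
  809 contains 1×500 (D)
  309 contains 3×100 (CCC)
  9 contains 1×9 (IX)

MMDCCCIX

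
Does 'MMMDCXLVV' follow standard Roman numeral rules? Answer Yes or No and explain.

'MMMDCXLVV': V should not appear more than once

No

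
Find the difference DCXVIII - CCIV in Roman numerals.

DCXVIII = 618
CCIV = 204
618 - 204 = 414

CDXIV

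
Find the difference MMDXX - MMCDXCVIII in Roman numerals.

MMDXX = 2520
MMCDXCVIII = 2498
2520 - 2498 = 22

XXII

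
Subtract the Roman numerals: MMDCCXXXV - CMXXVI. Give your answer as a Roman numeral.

MMDCCXXXV = 2735
CMXXVI = 926
2735 - 926 = 1809

MDCCCIX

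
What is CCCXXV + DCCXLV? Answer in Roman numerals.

CCCXXV = 325
DCCXLV = 745
325 + 745 = 1070

MLXX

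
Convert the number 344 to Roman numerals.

Convert 344 to Roman numerals:
  344 contains 3×100 (CCC)
  44 contains 1×40 (XL)
  4 contains 1×4 (IV)

CCCXLIV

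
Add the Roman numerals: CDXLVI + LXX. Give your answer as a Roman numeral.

CDXLVI = 446
LXX = 70
446 + 70 = 516

DXVI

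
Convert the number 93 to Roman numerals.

Convert 93 to Roman numerals:
  93 contains 1×90 (XC)
  3 contains 3×1 (III)

XCIII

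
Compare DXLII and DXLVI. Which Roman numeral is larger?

DXLII = 542
DXLVI = 546
546 is larger

DXLVI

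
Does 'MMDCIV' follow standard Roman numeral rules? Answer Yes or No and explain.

'MMDCIV': Check the rules: uses only the symbols I, V, X, L, C, D, M; no symbol is repeated more than three times in a row; V, L and D each appear at most once; the only place a smaller symbol precedes a larger one is the allowed subtractive pair IV, the symbol right after such a pair (if any) is smaller than the pair's first symbol, and otherwise the values never increase from left to right. Value: M (1000) + M (1000) + D (500) + C (100) + IV (4) = 2604. So it is a valid standard Roman numeral.

Yes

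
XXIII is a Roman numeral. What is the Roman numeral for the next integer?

XXIII = 23; next is 24

XXIV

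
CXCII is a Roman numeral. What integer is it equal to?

CXCII: C=100, XC=90, I=1, I=1
100 + 90 + 1 + 1 = 192

192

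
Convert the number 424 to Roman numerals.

Convert 424 to Roman numerals:
  424 contains 1×400 (CD)
  24 contains 2×10 (XX)
  4 contains 1×4 (IV)

CDXXIV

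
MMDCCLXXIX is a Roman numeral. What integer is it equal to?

MMDCCLXXIX: M=1000, M=1000, D=500, C=100, C=100, L=50, X=10, X=10, IX=9
1000 + 1000 + 500 + 100 + 100 + 50 + 10 + 10 + 9 = 2779

2779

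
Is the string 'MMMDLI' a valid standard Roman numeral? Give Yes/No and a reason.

'MMMDLI': Check the rules: uses only the symbols I, V, X, L, C, D, M; no symbol is repeated more than three times in a row; V, L and D each appear at most once; no smaller symbol precedes a larger one (values never increase from left to right). Value: M (1000) + M (1000) + M (1000) + D (500) + L (50) + I (1) = 3551. So it is a valid standard Roman numeral.

Yes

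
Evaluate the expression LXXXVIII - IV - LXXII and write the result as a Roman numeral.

LXXXVIII = 88, IV = 4, LXXII = 72
88 - 4 = 84
84 - 72 = 12

XII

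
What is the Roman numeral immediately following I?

I = 1; next is 2

II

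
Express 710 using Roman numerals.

Convert 710 to Roman numerals:
  710 contains 1×500 (D)
  210 contains 2×100 (CC)
  10 contains 1×10 (X)

DCCX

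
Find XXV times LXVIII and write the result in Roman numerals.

XXV = 25
LXVIII = 68
25 × 68 = 1700

MDCC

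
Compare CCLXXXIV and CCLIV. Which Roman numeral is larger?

CCLXXXIV = 284
CCLIV = 254
284 is larger

CCLXXXIV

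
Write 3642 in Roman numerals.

Convert 3642 to Roman numerals:
  3642 contains 3×1000 (MMM)
  642 contains 1×500 (D)
  142 contains 1×100 (C)
  42 contains 1×40 (XL)
  2 contains 2×1 (II)

MMMDCXLII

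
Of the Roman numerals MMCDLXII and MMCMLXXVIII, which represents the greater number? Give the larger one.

MMCDLXII = 2462
MMCMLXXVIII = 2978
2978 is larger

MMCMLXXVIII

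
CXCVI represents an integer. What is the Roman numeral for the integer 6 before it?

CXCVI = 196
196 - 6 = 190

CXC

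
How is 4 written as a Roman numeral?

Convert 4 to Roman numerals:
  4 contains 1×4 (IV)

IV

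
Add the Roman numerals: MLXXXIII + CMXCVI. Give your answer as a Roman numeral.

MLXXXIII = 1083
CMXCVI = 996
1083 + 996 = 2079

MMLXXIX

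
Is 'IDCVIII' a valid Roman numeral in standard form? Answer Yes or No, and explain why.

'IDCVIII': Invalid subtractive combination: ID

No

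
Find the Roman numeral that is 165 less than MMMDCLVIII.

MMMDCLVIII = 3658
3658 - 165 = 3493

MMMCDXCIII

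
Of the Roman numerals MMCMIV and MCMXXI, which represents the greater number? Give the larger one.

MMCMIV = 2904
MCMXXI = 1921
2904 is larger

MMCMIV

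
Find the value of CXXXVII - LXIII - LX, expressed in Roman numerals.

CXXXVII = 137, LXIII = 63, LX = 60
137 - 63 = 74
74 - 60 = 14

XIV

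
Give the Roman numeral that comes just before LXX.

LXX = 70; previous is 69

LXIX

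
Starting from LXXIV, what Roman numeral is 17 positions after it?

LXXIV = 74
74 + 17 = 91

XCI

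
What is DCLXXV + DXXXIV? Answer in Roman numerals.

DCLXXV = 675
DXXXIV = 534
675 + 534 = 1209

MCCIX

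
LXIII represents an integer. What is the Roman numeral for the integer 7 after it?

LXIII = 63
63 + 7 = 70

LXX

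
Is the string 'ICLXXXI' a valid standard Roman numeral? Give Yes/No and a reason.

'ICLXXXI': Invalid subtractive combination: IC

No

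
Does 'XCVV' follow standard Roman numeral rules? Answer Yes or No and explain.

'XCVV': V should not appear more than once

No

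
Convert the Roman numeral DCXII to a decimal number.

DCXII: D=500, C=100, X=10, I=1, I=1
500 + 100 + 10 + 1 + 1 = 612

612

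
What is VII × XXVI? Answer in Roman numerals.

VII = 7
XXVI = 26
7 × 26 = 182

CLXXXII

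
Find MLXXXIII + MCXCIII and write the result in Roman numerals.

MLXXXIII = 1083
MCXCIII = 1193
1083 + 1193 = 2276

MMCCLXXVI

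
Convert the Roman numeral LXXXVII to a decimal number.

LXXXVII: L=50, X=10, X=10, X=10, V=5, I=1, I=1
50 + 10 + 10 + 10 + 5 + 1 + 1 = 87

87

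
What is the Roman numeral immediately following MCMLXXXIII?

MCMLXXXIII = 1983, so the next integer is 1983 + 1 = 1984

MCMLXXXIV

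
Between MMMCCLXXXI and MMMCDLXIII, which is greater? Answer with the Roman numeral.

MMMCCLXXXI = 3281
MMMCDLXIII = 3463
3463 is larger

MMMCDLXIII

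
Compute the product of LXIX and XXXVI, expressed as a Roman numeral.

LXIX = 69
XXXVI = 36
69 × 36 = 2484

MMCDLXXXIV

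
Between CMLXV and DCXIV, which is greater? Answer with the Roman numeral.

CMLXV = 965
DCXIV = 614
965 is larger

CMLXV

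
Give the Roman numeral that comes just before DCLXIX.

DCLXIX = 669; previous is 668

DCLXVIII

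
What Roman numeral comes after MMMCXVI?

MMMCXVI = 3116; next is 3117

MMMCXVII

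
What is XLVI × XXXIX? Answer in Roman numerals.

XLVI = 46
XXXIX = 39
46 × 39 = 1794

MDCCXCIV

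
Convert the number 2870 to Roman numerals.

Convert 2870 to Roman numerals:
  2870 contains 2×1000 (MM)
  870 contains 1×500 (D)
  370 contains 3×100 (CCC)
  70 contains 1×50 (L)
  20 contains 2×10 (XX)

MMDCCCLXX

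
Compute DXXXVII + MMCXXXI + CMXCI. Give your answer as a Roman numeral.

DXXXVII = 537, MMCXXXI = 2131, CMXCI = 991
537 + 2131 = 2668
2668 + 991 = 3659

MMMDCLIX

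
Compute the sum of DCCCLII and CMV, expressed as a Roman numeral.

DCCCLII = 852
CMV = 905
852 + 905 = 1757

MDCCLVII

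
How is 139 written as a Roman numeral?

Convert 139 to Roman numerals:
  139 contains 1×100 (C)
  39 contains 3×10 (XXX)
  9 contains 1×9 (IX)

CXXXIX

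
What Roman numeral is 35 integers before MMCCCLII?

MMCCCLII = 2352
2352 - 35 = 2317

MMCCCXVII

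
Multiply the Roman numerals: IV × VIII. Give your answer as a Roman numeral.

IV = 4
VIII = 8
4 × 8 = 32

XXXII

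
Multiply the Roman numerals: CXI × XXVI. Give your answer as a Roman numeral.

CXI = 111
XXVI = 26
111 × 26 = 2886

MMDCCCLXXXVI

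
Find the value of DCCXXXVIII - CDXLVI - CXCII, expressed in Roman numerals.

DCCXXXVIII = 738, CDXLVI = 446, CXCII = 192
738 - 446 = 292
292 - 192 = 100

C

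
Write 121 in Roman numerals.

Convert 121 to Roman numerals:
  121 contains 1×100 (C)
  21 contains 2×10 (XX)
  1 contains 1×1 (I)

CXXI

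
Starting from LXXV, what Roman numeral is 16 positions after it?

LXXV = 75
75 + 16 = 91

XCI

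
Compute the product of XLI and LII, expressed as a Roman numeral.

XLI = 41
LII = 52
41 × 52 = 2132

MMCXXXII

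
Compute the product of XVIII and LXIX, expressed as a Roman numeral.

XVIII = 18
LXIX = 69
18 × 69 = 1242

MCCXLII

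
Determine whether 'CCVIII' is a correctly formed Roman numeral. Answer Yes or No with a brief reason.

'CCVIII': Check the rules: uses only the symbols I, V, X, L, C, D, M; no symbol is repeated more than three times in a row; V, L and D each appear at most once; no smaller symbol precedes a larger one (values never increase from left to right). Value: C (100) + C (100) + V (5) + I (1) + I (1) + I (1) = 208. So it is a valid standard Roman numeral.

Yes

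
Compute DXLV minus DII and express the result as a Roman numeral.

DXLV = 545
DII = 502
545 - 502 = 43

XLIII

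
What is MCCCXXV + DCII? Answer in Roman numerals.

MCCCXXV = 1325
DCII = 602
1325 + 602 = 1927

MCMXXVII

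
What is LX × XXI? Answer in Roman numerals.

LX = 60
XXI = 21
60 × 21 = 1260

MCCLX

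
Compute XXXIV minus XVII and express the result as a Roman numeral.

XXXIV = 34
XVII = 17
34 - 17 = 17

XVII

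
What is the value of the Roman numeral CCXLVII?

CCXLVII: C=100, C=100, XL=40, V=5, I=1, I=1
100 + 100 + 40 + 5 + 1 + 1 = 247

247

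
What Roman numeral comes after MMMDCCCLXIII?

MMMDCCCLXIII = 3863; next is 3864

MMMDCCCLXIV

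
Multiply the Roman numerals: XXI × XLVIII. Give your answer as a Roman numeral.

XXI = 21
XLVIII = 48
21 × 48 = 1008

MVIII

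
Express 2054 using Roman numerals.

Convert 2054 to Roman numerals:
  2054 contains 2×1000 (MM)
  54 contains 1×50 (L)
  4 contains 1×4 (IV)

MMLIV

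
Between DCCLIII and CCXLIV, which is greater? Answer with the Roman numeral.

DCCLIII = 753
CCXLIV = 244
753 is larger

DCCLIII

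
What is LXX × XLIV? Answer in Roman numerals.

LXX = 70
XLIV = 44
70 × 44 = 3080

MMMLXXX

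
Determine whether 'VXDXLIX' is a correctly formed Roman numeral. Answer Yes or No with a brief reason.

'VXDXLIX': Invalid subtractive combination: VX

No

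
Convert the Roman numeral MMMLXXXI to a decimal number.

MMMLXXXI: M=1000, M=1000, M=1000, L=50, X=10, X=10, X=10, I=1
1000 + 1000 + 1000 + 50 + 10 + 10 + 10 + 1 = 3081

3081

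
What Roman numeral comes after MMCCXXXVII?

MMCCXXXVII = 2237; next is 2238

MMCCXXXVIII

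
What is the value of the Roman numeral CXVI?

CXVI: C=100, X=10, V=5, I=1
100 + 10 + 5 + 1 = 116

116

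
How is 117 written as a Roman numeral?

Convert 117 to Roman numerals:
  117 contains 1×100 (C)
  17 contains 1×10 (X)
  7 contains 1×5 (V)
  2 contains 2×1 (II)

CXVII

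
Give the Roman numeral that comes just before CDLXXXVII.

CDLXXXVII = 487, so the previous integer is 487 - 1 = 486

CDLXXXVI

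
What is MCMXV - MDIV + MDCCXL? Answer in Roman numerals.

MCMXV = 1915, MDIV = 1504, MDCCXL = 1740
1915 - 1504 = 411
411 + 1740 = 2151

MMCLI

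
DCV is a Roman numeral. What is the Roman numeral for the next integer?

DCV = 605, so the next integer is 605 + 1 = 606

DCVI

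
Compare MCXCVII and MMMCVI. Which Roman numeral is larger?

MCXCVII = 1197
MMMCVI = 3106
3106 is larger

MMMCVI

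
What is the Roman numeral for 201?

Convert 201 to Roman numerals:
  201 contains 2×100 (CC)
  1 contains 1×1 (I)

CCI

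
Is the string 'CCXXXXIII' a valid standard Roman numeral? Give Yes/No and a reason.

'CCXXXXIII': More than 3 consecutive X's

No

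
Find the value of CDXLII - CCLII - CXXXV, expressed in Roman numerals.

CDXLII = 442, CCLII = 252, CXXXV = 135
442 - 252 = 190
190 - 135 = 55

LV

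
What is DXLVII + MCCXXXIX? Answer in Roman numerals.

DXLVII = 547
MCCXXXIX = 1239
547 + 1239 = 1786

MDCCLXXXVI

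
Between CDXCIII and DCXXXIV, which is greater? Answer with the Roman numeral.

CDXCIII = 493
DCXXXIV = 634
634 is larger

DCXXXIV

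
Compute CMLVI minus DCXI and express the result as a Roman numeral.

CMLVI = 956
DCXI = 611
956 - 611 = 345

CCCXLV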